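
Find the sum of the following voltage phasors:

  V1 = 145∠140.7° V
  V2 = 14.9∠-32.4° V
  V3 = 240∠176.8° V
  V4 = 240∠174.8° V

Step 1 — Convert each phasor to rectangular form:
  V1 = 145·(cos(140.7°) + j·sin(140.7°)) = -112.2 + j91.84 V
  V2 = 14.9·(cos(-32.4°) + j·sin(-32.4°)) = 12.58 - j7.984 V
  V3 = 240·(cos(176.8°) + j·sin(176.8°)) = -239.6 + j13.4 V
  V4 = 240·(cos(174.8°) + j·sin(174.8°)) = -239 + j21.75 V
Step 2 — Sum components: V_total = -578.3 + j119 V.
Step 3 — Convert to polar: |V_total| = 590.4 V, ∠V_total = 168.4°.

V_total = 590.4∠168.4° V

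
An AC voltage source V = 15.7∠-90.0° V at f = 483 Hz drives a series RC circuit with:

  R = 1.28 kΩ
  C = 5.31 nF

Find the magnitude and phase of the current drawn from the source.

Step 1 — Angular frequency: ω = 2π·f = 2π·483 = 3035 rad/s.
Step 2 — Component impedances:
  R: Z = R = 1280 Ω
  C: Z = 1/(jωC) = -j/(ω·C) = 0 - j6.206e+04 Ω
Step 3 — Series combination: Z_total = R + C = 1280 - j6.206e+04 Ω = 6.207e+04∠-88.8° Ω.
Step 4 — Source phasor: V = 15.7∠-90.0° V = 0 - j15.7 V.
Step 5 — Ohm's law: I = V / Z_total = (0 - j15.7) / (1280 - j6.206e+04) = 0.0002529 - j5.216e-06 A.
Step 6 — Convert to polar: |I| = 0.0002529 A, ∠I = -1.2°.

I = 0.0002529∠-1.2° A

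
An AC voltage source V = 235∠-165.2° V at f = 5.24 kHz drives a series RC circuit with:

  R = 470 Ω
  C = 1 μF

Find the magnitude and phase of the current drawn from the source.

Step 1 — Angular frequency: ω = 2π·f = 2π·5240 = 3.292e+04 rad/s.
Step 2 — Component impedances:
  R: Z = R = 470 Ω
  C: Z = 1/(jωC) = -j/(ω·C) = 0 - j30.37 Ω
Step 3 — Series combination: Z_total = R + C = 470 - j30.37 Ω = 471∠-3.7° Ω.
Step 4 — Source phasor: V = 235∠-165.2° V = -227.2 - j60.03 V.
Step 5 — Ohm's law: I = V / Z_total = (-227.2 - j60.03) / (470 - j30.37) = -0.4732 - j0.1583 A.
Step 6 — Convert to polar: |I| = 0.499 A, ∠I = -161.5°.

I = 0.499∠-161.5° A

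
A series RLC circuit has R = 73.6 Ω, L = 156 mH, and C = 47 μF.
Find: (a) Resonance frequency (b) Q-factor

Step 1 — Resonance condition Im(Z)=0 gives ω₀ = 1/√(LC).
Step 2 — ω₀ = 1/√(0.156·4.7e-05) = 369.3 rad/s.
Step 3 — f₀ = ω₀/(2π) = 58.78 Hz.
Step 4 — Series Q: Q = ω₀L/R = 369.3·0.156/73.6 = 0.7828.

(a) f₀ = 58.78 Hz  (b) Q = 0.7828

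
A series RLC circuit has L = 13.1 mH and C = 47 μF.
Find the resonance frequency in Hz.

Step 1 — Resonance condition Im(Z)=0 gives ω₀ = 1/√(LC).
Step 2 — ω₀ = 1/√(0.0131·4.7e-05) = 1274 rad/s.
Step 3 — f₀ = ω₀/(2π) = 202.8 Hz.

f₀ = 202.8 Hz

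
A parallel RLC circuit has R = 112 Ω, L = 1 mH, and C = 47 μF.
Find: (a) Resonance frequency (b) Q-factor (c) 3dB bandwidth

Step 1 — Resonance: ω₀ = 1/√(LC) = 1/√(0.001·4.7e-05) = 4613 rad/s.
Step 2 — f₀ = ω₀/(2π) = 734.1 Hz.
Step 3 — Parallel Q: Q = R/(ω₀L) = 112/(4613·0.001) = 24.28.
Step 4 — Bandwidth: Δω = ω₀/Q = 190 rad/s; BW = Δω/(2π) = 30.23 Hz.

(a) f₀ = 734.1 Hz  (b) Q = 24.28  (c) BW = 30.23 Hz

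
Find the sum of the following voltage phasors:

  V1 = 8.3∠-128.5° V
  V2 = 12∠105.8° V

Step 1 — Convert each phasor to rectangular form:
  V1 = 8.3·(cos(-128.5°) + j·sin(-128.5°)) = -5.167 - j6.496 V
  V2 = 12·(cos(105.8°) + j·sin(105.8°)) = -3.267 + j11.55 V
Step 2 — Sum components: V_total = -8.434 + j5.051 V.
Step 3 — Convert to polar: |V_total| = 9.831 V, ∠V_total = 149.1°.

V_total = 9.831∠149.1° V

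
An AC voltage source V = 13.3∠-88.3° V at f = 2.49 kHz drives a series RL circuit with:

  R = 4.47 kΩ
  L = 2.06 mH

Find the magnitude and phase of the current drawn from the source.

Step 1 — Angular frequency: ω = 2π·f = 2π·2490 = 1.565e+04 rad/s.
Step 2 — Component impedances:
  R: Z = R = 4470 Ω
  L: Z = jωL = j·1.565e+04·0.00206 = 0 + j32.23 Ω
Step 3 — Series combination: Z_total = R + L = 4470 + j32.23 Ω = 4470∠0.4° Ω.
Step 4 — Source phasor: V = 13.3∠-88.3° V = 0.3946 - j13.29 V.
Step 5 — Ohm's law: I = V / Z_total = (0.3946 - j13.29) / (4470 + j32.23) = 6.682e-05 - j0.002975 A.
Step 6 — Convert to polar: |I| = 0.002975 A, ∠I = -88.7°.

I = 0.002975∠-88.7° A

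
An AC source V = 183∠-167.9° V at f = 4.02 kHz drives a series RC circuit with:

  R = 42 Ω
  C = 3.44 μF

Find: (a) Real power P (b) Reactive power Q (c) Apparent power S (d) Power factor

Step 1 — Angular frequency: ω = 2π·f = 2π·4020 = 2.526e+04 rad/s.
Step 2 — Component impedances:
  R: Z = R = 42 Ω
  C: Z = 1/(jωC) = -j/(ω·C) = 0 - j11.51 Ω
Step 3 — Series combination: Z_total = R + C = 42 - j11.51 Ω = 43.55∠-15.3° Ω.
Step 4 — Source phasor: V = 183∠-167.9° V = -178.9 - j38.36 V.
Step 5 — Current: I = V / Z = -3.73 - j1.935 A = 4.202∠-152.6° A.
Step 6 — Complex power: S = V·I* = 741.7 - j203.2 VA.
Step 7 — Real power: P = Re(S) = 741.7 W.
Step 8 — Reactive power: Q = Im(S) = -203.2 VAR.
Step 9 — Apparent power: |S| = 769 VA.
Step 10 — Power factor: PF = P/|S| = 0.9644 (leading).

(a) P = 741.7 W  (b) Q = -203.2 VAR  (c) S = 769 VA  (d) PF = 0.9644 (leading)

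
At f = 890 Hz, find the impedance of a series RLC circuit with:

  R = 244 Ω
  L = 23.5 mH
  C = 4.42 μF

Step 1 — Angular frequency: ω = 2π·f = 2π·890 = 5592 rad/s.
Step 2 — Component impedances:
  R: Z = R = 244 Ω
  L: Z = jωL = j·5592·0.0235 = 0 + j131.4 Ω
  C: Z = 1/(jωC) = -j/(ω·C) = 0 - j40.46 Ω
Step 3 — Series combination: Z_total = R + L + C = 244 + j90.95 Ω = 260.4∠20.4° Ω.

Z = 244 + j90.95 Ω = 260.4∠20.4° Ω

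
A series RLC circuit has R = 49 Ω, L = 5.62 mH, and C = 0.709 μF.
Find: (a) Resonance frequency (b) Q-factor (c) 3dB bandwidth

Step 1 — Resonance condition Im(Z)=0 gives ω₀ = 1/√(LC).
Step 2 — ω₀ = 1/√(0.00562·7.09e-07) = 1.584e+04 rad/s.
Step 3 — f₀ = ω₀/(2π) = 2521 Hz.
Step 4 — Series Q: Q = ω₀L/R = 1.584e+04·0.00562/49 = 1.817.
Step 5 — 3dB bandwidth: Δω = ω₀/Q = 8719 rad/s; BW = Δω/(2π) = 1388 Hz.

(a) f₀ = 2521 Hz  (b) Q = 1.817  (c) BW = 1388 Hz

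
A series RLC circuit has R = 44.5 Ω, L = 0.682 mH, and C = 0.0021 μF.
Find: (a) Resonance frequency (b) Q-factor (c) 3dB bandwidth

Step 1 — Resonance condition Im(Z)=0 gives ω₀ = 1/√(LC).
Step 2 — ω₀ = 1/√(0.000682·2.1e-09) = 8.356e+05 rad/s.
Step 3 — f₀ = ω₀/(2π) = 1.33e+05 Hz.
Step 4 — Series Q: Q = ω₀L/R = 8.356e+05·0.000682/44.5 = 12.81.
Step 5 — 3dB bandwidth: Δω = ω₀/Q = 6.525e+04 rad/s; BW = Δω/(2π) = 1.038e+04 Hz.

(a) f₀ = 1.33e+05 Hz  (b) Q = 12.81  (c) BW = 1.038e+04 Hz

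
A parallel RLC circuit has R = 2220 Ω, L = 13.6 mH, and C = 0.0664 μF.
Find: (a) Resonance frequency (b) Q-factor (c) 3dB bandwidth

Step 1 — Resonance: ω₀ = 1/√(LC) = 1/√(0.0136·6.64e-08) = 3.328e+04 rad/s.
Step 2 — f₀ = ω₀/(2π) = 5296 Hz.
Step 3 — Parallel Q: Q = R/(ω₀L) = 2220/(3.328e+04·0.0136) = 4.905.
Step 4 — Bandwidth: Δω = ω₀/Q = 6784 rad/s; BW = Δω/(2π) = 1080 Hz.

(a) f₀ = 5296 Hz  (b) Q = 4.905  (c) BW = 1080 Hz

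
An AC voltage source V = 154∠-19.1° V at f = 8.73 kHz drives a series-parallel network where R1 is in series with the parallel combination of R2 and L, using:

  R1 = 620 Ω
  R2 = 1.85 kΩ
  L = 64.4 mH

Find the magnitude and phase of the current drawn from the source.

Step 1 — Angular frequency: ω = 2π·f = 2π·8730 = 5.485e+04 rad/s.
Step 2 — Component impedances:
  R1: Z = R = 620 Ω
  R2: Z = R = 1850 Ω
  L: Z = jωL = j·5.485e+04·0.0644 = 0 + j3532 Ω
Step 3 — Parallel branch: R2 || L = 1/(1/R2 + 1/L) = 1452 + j760.3 Ω.
Step 4 — Series with R1: Z_total = R1 + (R2 || L) = 2072 + j760.3 Ω = 2207∠20.2° Ω.
Step 5 — Source phasor: V = 154∠-19.1° V = 145.5 - j50.39 V.
Step 6 — Ohm's law: I = V / Z_total = (145.5 - j50.39) / (2072 + j760.3) = 0.05404 - j0.04415 A.
Step 7 — Convert to polar: |I| = 0.06978 A, ∠I = -39.3°.

I = 0.06978∠-39.3° A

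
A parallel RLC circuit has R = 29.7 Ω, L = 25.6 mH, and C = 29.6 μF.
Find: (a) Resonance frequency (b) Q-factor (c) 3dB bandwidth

Step 1 — Resonance: ω₀ = 1/√(LC) = 1/√(0.0256·2.96e-05) = 1149 rad/s.
Step 2 — f₀ = ω₀/(2π) = 182.8 Hz.
Step 3 — Parallel Q: Q = R/(ω₀L) = 29.7/(1149·0.0256) = 1.01.
Step 4 — Bandwidth: Δω = ω₀/Q = 1138 rad/s; BW = Δω/(2π) = 181 Hz.

(a) f₀ = 182.8 Hz  (b) Q = 1.01  (c) BW = 181 Hz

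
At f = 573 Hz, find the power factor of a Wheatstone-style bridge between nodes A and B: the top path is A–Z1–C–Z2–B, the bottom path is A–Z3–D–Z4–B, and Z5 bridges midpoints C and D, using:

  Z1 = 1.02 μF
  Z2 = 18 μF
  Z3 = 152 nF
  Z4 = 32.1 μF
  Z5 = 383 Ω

Step 1 — Angular frequency: ω = 2π·f = 2π·573 = 3600 rad/s.
Step 2 — Component impedances:
  Z1: Z = 1/(jωC) = -j/(ω·C) = 0 - j272.3 Ω
  Z2: Z = 1/(jωC) = -j/(ω·C) = 0 - j15.43 Ω
  Z3: Z = 1/(jωC) = -j/(ω·C) = 0 - j1827 Ω
  Z4: Z = 1/(jωC) = -j/(ω·C) = 0 - j8.653 Ω
  Z5: Z = R = 383 Ω
Step 3 — Bridge requires nodal analysis (the Z5 bridge couples midpoints C and D, so the two paths cannot be reduced to a simple series/parallel combination). Setting node B to ground and injecting 1 A at node A, the 3-node admittance system at A, C, D solves to V_A = Z_AB = 0.3851 - j248.7 Ω = 248.7∠-89.9° Ω.
Step 4 — Power factor: PF = cos(φ) = Re(Z)/|Z| = 0.3851/248.7 = 0.001548.
Step 5 — Type: Im(Z) = -248.7 ⇒ leading (phase φ = -89.9°).

PF = 0.001548 (leading, φ = -89.9°)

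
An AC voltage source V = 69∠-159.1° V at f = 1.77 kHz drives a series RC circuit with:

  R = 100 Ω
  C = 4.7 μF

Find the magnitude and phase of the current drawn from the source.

Step 1 — Angular frequency: ω = 2π·f = 2π·1770 = 1.112e+04 rad/s.
Step 2 — Component impedances:
  R: Z = R = 100 Ω
  C: Z = 1/(jωC) = -j/(ω·C) = 0 - j19.13 Ω
Step 3 — Series combination: Z_total = R + C = 100 - j19.13 Ω = 101.8∠-10.8° Ω.
Step 4 — Source phasor: V = 69∠-159.1° V = -64.46 - j24.61 V.
Step 5 — Ohm's law: I = V / Z_total = (-64.46 - j24.61) / (100 - j19.13) = -0.5764 - j0.3564 A.
Step 6 — Convert to polar: |I| = 0.6777 A, ∠I = -148.3°.

I = 0.6777∠-148.3° A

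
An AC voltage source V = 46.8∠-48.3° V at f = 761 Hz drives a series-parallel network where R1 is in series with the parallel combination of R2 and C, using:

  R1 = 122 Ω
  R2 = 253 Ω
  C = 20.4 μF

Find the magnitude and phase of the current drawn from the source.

Step 1 — Angular frequency: ω = 2π·f = 2π·761 = 4782 rad/s.
Step 2 — Component impedances:
  R1: Z = R = 122 Ω
  R2: Z = R = 253 Ω
  C: Z = 1/(jωC) = -j/(ω·C) = 0 - j10.25 Ω
Step 3 — Parallel branch: R2 || C = 1/(1/R2 + 1/C) = 0.4147 - j10.24 Ω.
Step 4 — Series with R1: Z_total = R1 + (R2 || C) = 122.4 - j10.24 Ω = 122.8∠-4.8° Ω.
Step 5 — Source phasor: V = 46.8∠-48.3° V = 31.13 - j34.94 V.
Step 6 — Ohm's law: I = V / Z_total = (31.13 - j34.94) / (122.4 - j10.24) = 0.2763 - j0.2623 A.
Step 7 — Convert to polar: |I| = 0.381 A, ∠I = -43.5°.

I = 0.381∠-43.5° A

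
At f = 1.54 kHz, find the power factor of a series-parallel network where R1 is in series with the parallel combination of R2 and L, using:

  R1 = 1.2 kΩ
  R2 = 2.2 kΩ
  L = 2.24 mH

Step 1 — Angular frequency: ω = 2π·f = 2π·1540 = 9676 rad/s.
Step 2 — Component impedances:
  R1: Z = R = 1200 Ω
  R2: Z = R = 2200 Ω
  L: Z = jωL = j·9676·0.00224 = 0 + j21.67 Ω
Step 3 — Parallel branch: R2 || L = 1/(1/R2 + 1/L) = 0.2135 + j21.67 Ω.
Step 4 — Series with R1: Z_total = R1 + (R2 || L) = 1200 + j21.67 Ω = 1200∠1.0° Ω.
Step 5 — Power factor: PF = cos(φ) = Re(Z)/|Z| = 1200.2/1200.4 = 0.9998.
Step 6 — Type: Im(Z) = 21.67 ⇒ lagging (phase φ = 1.0°).

PF = 0.9998 (lagging, φ = 1.0°)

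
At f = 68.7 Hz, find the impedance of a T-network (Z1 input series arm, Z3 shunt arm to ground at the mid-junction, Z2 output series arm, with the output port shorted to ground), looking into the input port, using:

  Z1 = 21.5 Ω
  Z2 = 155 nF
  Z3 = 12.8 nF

Step 1 — Angular frequency: ω = 2π·f = 2π·68.7 = 431.7 rad/s.
Step 2 — Component impedances:
  Z1: Z = R = 21.5 Ω
  Z2: Z = 1/(jωC) = -j/(ω·C) = 0 - j1.495e+04 Ω
  Z3: Z = 1/(jωC) = -j/(ω·C) = 0 - j1.81e+05 Ω
Step 3 — With the output port shorted to ground, the output series arm Z2 runs from the junction to ground; the shunt arm Z3 also runs from the junction to ground. They appear in parallel: Z3 || Z2 = 0 - j1.381e+04 Ω.
Step 4 — Series with input arm Z1: Z_in = Z1 + (Z3 || Z2) = 21.5 - j1.381e+04 Ω = 1.381e+04∠-89.9° Ω.

Z = 21.5 - j1.381e+04 Ω = 1.381e+04∠-89.9° Ω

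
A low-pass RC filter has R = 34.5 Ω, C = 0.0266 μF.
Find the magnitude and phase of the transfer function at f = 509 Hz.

Step 1 — Angular frequency: ω = 2π·509 = 3198 rad/s.
Step 2 — Transfer function: H(jω) = 1/(1 + jωRC).
Step 3 — Denominator: 1 + jωRC = 1 + j·3198·34.5·2.66e-08 = 1 + j0.002935.
Step 4 — H = 1 - j0.002935.
Step 5 — Magnitude: |H| = 1 (-0.0 dB); phase: φ = -0.2°.

|H| = 1 (-0.0 dB), φ = -0.2°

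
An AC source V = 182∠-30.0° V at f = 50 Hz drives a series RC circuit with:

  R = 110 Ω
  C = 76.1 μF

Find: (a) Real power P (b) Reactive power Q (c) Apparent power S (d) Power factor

Step 1 — Angular frequency: ω = 2π·f = 2π·50 = 314.2 rad/s.
Step 2 — Component impedances:
  R: Z = R = 110 Ω
  C: Z = 1/(jωC) = -j/(ω·C) = 0 - j41.83 Ω
Step 3 — Series combination: Z_total = R + C = 110 - j41.83 Ω = 117.7∠-20.8° Ω.
Step 4 — Source phasor: V = 182∠-30.0° V = 157.6 - j91 V.
Step 5 — Current: I = V / Z = 1.527 - j0.2467 A = 1.547∠-9.2° A.
Step 6 — Complex power: S = V·I* = 263.1 - j100 VA.
Step 7 — Real power: P = Re(S) = 263.1 W.
Step 8 — Reactive power: Q = Im(S) = -100 VAR.
Step 9 — Apparent power: |S| = 281.5 VA.
Step 10 — Power factor: PF = P/|S| = 0.9347 (leading).

(a) P = 263.1 W  (b) Q = -100 VAR  (c) S = 281.5 VA  (d) PF = 0.9347 (leading)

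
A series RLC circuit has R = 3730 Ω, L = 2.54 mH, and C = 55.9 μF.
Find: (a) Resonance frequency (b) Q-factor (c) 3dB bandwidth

Step 1 — Resonance condition Im(Z)=0 gives ω₀ = 1/√(LC).
Step 2 — ω₀ = 1/√(0.00254·5.59e-05) = 2654 rad/s.
Step 3 — f₀ = ω₀/(2π) = 422.4 Hz.
Step 4 — Series Q: Q = ω₀L/R = 2654·0.00254/3730 = 0.001807.
Step 5 — 3dB bandwidth: Δω = ω₀/Q = 1.469e+06 rad/s; BW = Δω/(2π) = 2.337e+05 Hz.

(a) f₀ = 422.4 Hz  (b) Q = 0.001807  (c) BW = 2.337e+05 Hz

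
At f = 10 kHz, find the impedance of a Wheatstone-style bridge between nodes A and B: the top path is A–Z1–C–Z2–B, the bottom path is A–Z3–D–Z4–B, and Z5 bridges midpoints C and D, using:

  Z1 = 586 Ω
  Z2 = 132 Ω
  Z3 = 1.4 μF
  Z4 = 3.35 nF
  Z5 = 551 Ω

Step 1 — Angular frequency: ω = 2π·f = 2π·1e+04 = 6.283e+04 rad/s.
Step 2 — Component impedances:
  Z1: Z = R = 586 Ω
  Z2: Z = R = 132 Ω
  Z3: Z = 1/(jωC) = -j/(ω·C) = 0 - j11.37 Ω
  Z4: Z = 1/(jωC) = -j/(ω·C) = 0 - j4751 Ω
  Z5: Z = R = 551 Ω
Step 3 — Bridge requires nodal analysis (the Z5 bridge couples midpoints C and D, so the two paths cannot be reduced to a simple series/parallel combination). Setting node B to ground and injecting 1 A at node A, the 3-node admittance system at A, C, D solves to V_A = Z_AB = 413.3 - j39.18 Ω = 415.2∠-5.4° Ω.

Z = 413.3 - j39.18 Ω = 415.2∠-5.4° Ω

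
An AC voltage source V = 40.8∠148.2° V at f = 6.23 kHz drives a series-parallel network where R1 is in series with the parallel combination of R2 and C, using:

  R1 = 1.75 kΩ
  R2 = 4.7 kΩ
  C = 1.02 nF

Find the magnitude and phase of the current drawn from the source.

Step 1 — Angular frequency: ω = 2π·f = 2π·6230 = 3.914e+04 rad/s.
Step 2 — Component impedances:
  R1: Z = R = 1750 Ω
  R2: Z = R = 4700 Ω
  C: Z = 1/(jωC) = -j/(ω·C) = 0 - j2.505e+04 Ω
Step 3 — Parallel branch: R2 || C = 1/(1/R2 + 1/C) = 4540 - j852 Ω.
Step 4 — Series with R1: Z_total = R1 + (R2 || C) = 6290 - j852 Ω = 6348∠-7.7° Ω.
Step 5 — Source phasor: V = 40.8∠148.2° V = -34.68 + j21.5 V.
Step 6 — Ohm's law: I = V / Z_total = (-34.68 + j21.5) / (6290 - j852) = -0.005868 + j0.002623 A.
Step 7 — Convert to polar: |I| = 0.006428 A, ∠I = 155.9°.

I = 0.006428∠155.9° A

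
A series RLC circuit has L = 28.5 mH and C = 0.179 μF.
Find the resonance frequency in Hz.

Step 1 — Resonance condition Im(Z)=0 gives ω₀ = 1/√(LC).
Step 2 — ω₀ = 1/√(0.0285·1.79e-07) = 1.4e+04 rad/s.
Step 3 — f₀ = ω₀/(2π) = 2228 Hz.

f₀ = 2228 Hz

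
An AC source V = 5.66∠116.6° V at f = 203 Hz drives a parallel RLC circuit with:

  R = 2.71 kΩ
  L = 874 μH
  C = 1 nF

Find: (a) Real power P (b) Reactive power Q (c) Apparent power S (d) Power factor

Step 1 — Angular frequency: ω = 2π·f = 2π·203 = 1275 rad/s.
Step 2 — Component impedances:
  R: Z = R = 2710 Ω
  L: Z = jωL = j·1275·0.000874 = 0 + j1.115 Ω
  C: Z = 1/(jωC) = -j/(ω·C) = 0 - j7.84e+05 Ω
Step 3 — Parallel combination: 1/Z_total = 1/R + 1/L + 1/C; Z_total = 0.0004586 + j1.115 Ω = 1.115∠90.0° Ω.
Step 4 — Source phasor: V = 5.66∠116.6° V = -2.534 + j5.061 V.
Step 5 — Current: I = V / Z = 4.539 + j2.275 A = 5.077∠26.6° A.
Step 6 — Complex power: S = V·I* = 0.01182 + j28.74 VA.
Step 7 — Real power: P = Re(S) = 0.01182 W.
Step 8 — Reactive power: Q = Im(S) = 28.74 VAR.
Step 9 — Apparent power: |S| = 28.74 VA.
Step 10 — Power factor: PF = P/|S| = 0.0004114 (lagging).

(a) P = 0.01182 W  (b) Q = 28.74 VAR  (c) S = 28.74 VA  (d) PF = 0.0004114 (lagging)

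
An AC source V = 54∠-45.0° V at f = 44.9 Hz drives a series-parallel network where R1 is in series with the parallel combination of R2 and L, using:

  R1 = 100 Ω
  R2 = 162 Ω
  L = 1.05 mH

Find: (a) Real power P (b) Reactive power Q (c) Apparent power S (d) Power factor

Step 1 — Angular frequency: ω = 2π·f = 2π·44.9 = 282.1 rad/s.
Step 2 — Component impedances:
  R1: Z = R = 100 Ω
  R2: Z = R = 162 Ω
  L: Z = jωL = j·282.1·0.00105 = 0 + j0.2962 Ω
Step 3 — Parallel branch: R2 || L = 1/(1/R2 + 1/L) = 0.0005416 + j0.2962 Ω.
Step 4 — Series with R1: Z_total = R1 + (R2 || L) = 100 + j0.2962 Ω = 100∠0.2° Ω.
Step 5 — Source phasor: V = 54∠-45.0° V = 38.18 - j38.18 V.
Step 6 — Current: I = V / Z = 0.3807 - j0.383 A = 0.54∠-45.2° A.
Step 7 — Complex power: S = V·I* = 29.16 + j0.08638 VA.
Step 8 — Real power: P = Re(S) = 29.16 W.
Step 9 — Reactive power: Q = Im(S) = 0.08638 VAR.
Step 10 — Apparent power: |S| = 29.16 VA.
Step 11 — Power factor: PF = P/|S| = 1 (lagging).

(a) P = 29.16 W  (b) Q = 0.08638 VAR  (c) S = 29.16 VA  (d) PF = 1 (lagging)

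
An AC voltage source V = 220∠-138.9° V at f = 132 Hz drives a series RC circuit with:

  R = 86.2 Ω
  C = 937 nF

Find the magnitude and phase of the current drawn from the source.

Step 1 — Angular frequency: ω = 2π·f = 2π·132 = 829.4 rad/s.
Step 2 — Component impedances:
  R: Z = R = 86.2 Ω
  C: Z = 1/(jωC) = -j/(ω·C) = 0 - j1287 Ω
Step 3 — Series combination: Z_total = R + C = 86.2 - j1287 Ω = 1290∠-86.2° Ω.
Step 4 — Source phasor: V = 220∠-138.9° V = -165.8 - j144.6 V.
Step 5 — Ohm's law: I = V / Z_total = (-165.8 - j144.6) / (86.2 - j1287) = 0.1033 - j0.1358 A.
Step 6 — Convert to polar: |I| = 0.1706 A, ∠I = -52.7°.

I = 0.1706∠-52.7° A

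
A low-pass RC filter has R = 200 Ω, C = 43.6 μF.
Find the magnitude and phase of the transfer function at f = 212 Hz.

Step 1 — Angular frequency: ω = 2π·212 = 1332 rad/s.
Step 2 — Transfer function: H(jω) = 1/(1 + jωRC).
Step 3 — Denominator: 1 + jωRC = 1 + j·1332·200·4.36e-05 = 1 + j11.62.
Step 4 — H = 0.007357 - j0.08546.
Step 5 — Magnitude: |H| = 0.08578 (-21.3 dB); phase: φ = -85.1°.

|H| = 0.08578 (-21.3 dB), φ = -85.1°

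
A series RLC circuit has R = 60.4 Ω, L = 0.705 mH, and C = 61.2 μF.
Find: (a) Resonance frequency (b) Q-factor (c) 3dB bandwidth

Step 1 — Resonance condition Im(Z)=0 gives ω₀ = 1/√(LC).
Step 2 — ω₀ = 1/√(0.000705·6.12e-05) = 4814 rad/s.
Step 3 — f₀ = ω₀/(2π) = 766.2 Hz.
Step 4 — Series Q: Q = ω₀L/R = 4814·0.000705/60.4 = 0.05619.
Step 5 — 3dB bandwidth: Δω = ω₀/Q = 8.567e+04 rad/s; BW = Δω/(2π) = 1.364e+04 Hz.

(a) f₀ = 766.2 Hz  (b) Q = 0.05619  (c) BW = 1.364e+04 Hz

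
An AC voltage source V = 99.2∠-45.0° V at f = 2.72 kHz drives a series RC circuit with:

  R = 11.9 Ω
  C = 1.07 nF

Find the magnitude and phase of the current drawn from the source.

Step 1 — Angular frequency: ω = 2π·f = 2π·2720 = 1.709e+04 rad/s.
Step 2 — Component impedances:
  R: Z = R = 11.9 Ω
  C: Z = 1/(jωC) = -j/(ω·C) = 0 - j5.468e+04 Ω
Step 3 — Series combination: Z_total = R + C = 11.9 - j5.468e+04 Ω = 5.468e+04∠-90.0° Ω.
Step 4 — Source phasor: V = 99.2∠-45.0° V = 70.14 - j70.14 V.
Step 5 — Ohm's law: I = V / Z_total = (70.14 - j70.14) / (11.9 - j5.468e+04) = 0.001283 + j0.001282 A.
Step 6 — Convert to polar: |I| = 0.001814 A, ∠I = 45.0°.

I = 0.001814∠45.0° A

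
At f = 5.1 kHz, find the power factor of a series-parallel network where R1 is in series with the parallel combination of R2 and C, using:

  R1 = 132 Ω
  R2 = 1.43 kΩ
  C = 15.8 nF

Step 1 — Angular frequency: ω = 2π·f = 2π·5100 = 3.204e+04 rad/s.
Step 2 — Component impedances:
  R1: Z = R = 132 Ω
  R2: Z = R = 1430 Ω
  C: Z = 1/(jωC) = -j/(ω·C) = 0 - j1975 Ω
Step 3 — Parallel branch: R2 || C = 1/(1/R2 + 1/C) = 938.2 - j679.3 Ω.
Step 4 — Series with R1: Z_total = R1 + (R2 || C) = 1070 - j679.3 Ω = 1268∠-32.4° Ω.
Step 5 — Power factor: PF = cos(φ) = Re(Z)/|Z| = 1070.2/1267.6 = 0.8443.
Step 6 — Type: Im(Z) = -679.3 ⇒ leading (phase φ = -32.4°).

PF = 0.8443 (leading, φ = -32.4°)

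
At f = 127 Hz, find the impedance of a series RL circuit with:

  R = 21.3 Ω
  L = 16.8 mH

Step 1 — Angular frequency: ω = 2π·f = 2π·127 = 798 rad/s.
Step 2 — Component impedances:
  R: Z = R = 21.3 Ω
  L: Z = jωL = j·798·0.0168 = 0 + j13.41 Ω
Step 3 — Series combination: Z_total = R + L = 21.3 + j13.41 Ω = 25.17∠32.2° Ω.

Z = 21.3 + j13.41 Ω = 25.17∠32.2° Ω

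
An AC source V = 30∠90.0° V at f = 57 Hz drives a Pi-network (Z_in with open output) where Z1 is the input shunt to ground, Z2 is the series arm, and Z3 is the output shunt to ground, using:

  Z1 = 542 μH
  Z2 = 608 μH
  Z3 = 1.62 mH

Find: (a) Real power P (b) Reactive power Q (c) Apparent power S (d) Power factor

Step 1 — Angular frequency: ω = 2π·f = 2π·57 = 358.1 rad/s.
Step 2 — Component impedances:
  Z1: Z = jωL = j·358.1·0.000542 = 0 + j0.1941 Ω
  Z2: Z = jωL = j·358.1·0.000608 = 0 + j0.2178 Ω
  Z3: Z = jωL = j·358.1·0.00162 = 0 + j0.5802 Ω
Step 3 — With open output, the series arm Z2 and the output shunt Z3 appear in series to ground: Z2 + Z3 = 0 + j0.7979 Ω.
Step 4 — Parallel with input shunt Z1: Z_in = Z1 || (Z2 + Z3) = 0 + j0.1561 Ω = 0.1561∠90.0° Ω.
Step 5 — Source phasor: V = 30∠90.0° V = 0 + j30 V.
Step 6 — Current: I = V / Z = 192.1 A = 192.1∠-0.0° A.
Step 7 — Complex power: S = V·I* = 0 + j5764 VA.
Step 8 — Real power: P = Re(S) = 0 W.
Step 9 — Reactive power: Q = Im(S) = 5764 VAR.
Step 10 — Apparent power: |S| = 5764 VA.
Step 11 — Power factor: PF = P/|S| = 0 (lagging).

(a) P = 0 W  (b) Q = 5764 VAR  (c) S = 5764 VA  (d) PF = 0 (lagging)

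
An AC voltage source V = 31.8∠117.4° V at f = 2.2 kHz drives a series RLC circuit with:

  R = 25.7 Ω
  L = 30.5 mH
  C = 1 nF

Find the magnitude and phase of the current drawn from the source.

Step 1 — Angular frequency: ω = 2π·f = 2π·2200 = 1.382e+04 rad/s.
Step 2 — Component impedances:
  R: Z = R = 25.7 Ω
  L: Z = jωL = j·1.382e+04·0.0305 = 0 + j421.6 Ω
  C: Z = 1/(jωC) = -j/(ω·C) = 0 - j7.234e+04 Ω
Step 3 — Series combination: Z_total = R + L + C = 25.7 - j7.192e+04 Ω = 7.192e+04∠-90.0° Ω.
Step 4 — Source phasor: V = 31.8∠117.4° V = -14.63 + j28.23 V.
Step 5 — Ohm's law: I = V / Z_total = (-14.63 + j28.23) / (25.7 - j7.192e+04) = -0.0003926 - j0.0002033 A.
Step 6 — Convert to polar: |I| = 0.0004421 A, ∠I = -152.6°.

I = 0.0004421∠-152.6° A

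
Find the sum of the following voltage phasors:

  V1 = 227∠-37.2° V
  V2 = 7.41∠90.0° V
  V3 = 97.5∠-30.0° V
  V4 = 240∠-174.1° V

Step 1 — Convert each phasor to rectangular form:
  V1 = 227·(cos(-37.2°) + j·sin(-37.2°)) = 180.8 - j137.2 V
  V2 = 7.41·(cos(90.0°) + j·sin(90.0°)) = 0 + j7.41 V
  V3 = 97.5·(cos(-30.0°) + j·sin(-30.0°)) = 84.44 - j48.75 V
  V4 = 240·(cos(-174.1°) + j·sin(-174.1°)) = -238.7 - j24.67 V
Step 2 — Sum components: V_total = 26.52 - j203.3 V.
Step 3 — Convert to polar: |V_total| = 205 V, ∠V_total = -82.6°.

V_total = 205∠-82.6° V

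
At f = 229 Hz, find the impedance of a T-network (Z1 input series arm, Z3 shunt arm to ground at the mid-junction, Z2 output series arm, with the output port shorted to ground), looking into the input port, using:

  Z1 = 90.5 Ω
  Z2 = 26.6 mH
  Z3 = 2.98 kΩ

Step 1 — Angular frequency: ω = 2π·f = 2π·229 = 1439 rad/s.
Step 2 — Component impedances:
  Z1: Z = R = 90.5 Ω
  Z2: Z = jωL = j·1439·0.0266 = 0 + j38.27 Ω
  Z3: Z = R = 2980 Ω
Step 3 — With the output port shorted to ground, the output series arm Z2 runs from the junction to ground; the shunt arm Z3 also runs from the junction to ground. They appear in parallel: Z3 || Z2 = 0.4915 + j38.27 Ω.
Step 4 — Series with input arm Z1: Z_in = Z1 + (Z3 || Z2) = 90.99 + j38.27 Ω = 98.71∠22.8° Ω.

Z = 90.99 + j38.27 Ω = 98.71∠22.8° Ω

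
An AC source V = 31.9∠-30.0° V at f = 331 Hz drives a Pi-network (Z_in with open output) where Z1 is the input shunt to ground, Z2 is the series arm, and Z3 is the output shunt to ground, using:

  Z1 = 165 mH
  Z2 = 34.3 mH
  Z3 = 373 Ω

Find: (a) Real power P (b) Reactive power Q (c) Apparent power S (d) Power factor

Step 1 — Angular frequency: ω = 2π·f = 2π·331 = 2080 rad/s.
Step 2 — Component impedances:
  Z1: Z = jωL = j·2080·0.165 = 0 + j343.2 Ω
  Z2: Z = jωL = j·2080·0.0343 = 0 + j71.33 Ω
  Z3: Z = R = 373 Ω
Step 3 — With open output, the series arm Z2 and the output shunt Z3 appear in series to ground: Z2 + Z3 = 373 + j71.33 Ω.
Step 4 — Parallel with input shunt Z1: Z_in = Z1 || (Z2 + Z3) = 141.3 + j186.2 Ω = 233.7∠52.8° Ω.
Step 5 — Source phasor: V = 31.9∠-30.0° V = 27.63 - j15.95 V.
Step 6 — Current: I = V / Z = 0.01708 - j0.1354 A = 0.1365∠-82.8° A.
Step 7 — Complex power: S = V·I* = 2.632 + j3.469 VA.
Step 8 — Real power: P = Re(S) = 2.632 W.
Step 9 — Reactive power: Q = Im(S) = 3.469 VAR.
Step 10 — Apparent power: |S| = 4.354 VA.
Step 11 — Power factor: PF = P/|S| = 0.6044 (lagging).

(a) P = 2.632 W  (b) Q = 3.469 VAR  (c) S = 4.354 VA  (d) PF = 0.6044 (lagging)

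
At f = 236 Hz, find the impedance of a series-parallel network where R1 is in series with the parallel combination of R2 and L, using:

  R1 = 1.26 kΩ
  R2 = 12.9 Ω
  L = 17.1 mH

Step 1 — Angular frequency: ω = 2π·f = 2π·236 = 1483 rad/s.
Step 2 — Component impedances:
  R1: Z = R = 1260 Ω
  R2: Z = R = 12.9 Ω
  L: Z = jωL = j·1483·0.0171 = 0 + j25.36 Ω
Step 3 — Parallel branch: R2 || L = 1/(1/R2 + 1/L) = 10.25 + j5.213 Ω.
Step 4 — Series with R1: Z_total = R1 + (R2 || L) = 1270 + j5.213 Ω = 1270∠0.2° Ω.

Z = 1270 + j5.213 Ω = 1270∠0.2° Ω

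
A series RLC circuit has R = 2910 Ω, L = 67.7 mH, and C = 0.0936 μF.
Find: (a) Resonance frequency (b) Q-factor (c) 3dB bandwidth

Step 1 — Resonance condition Im(Z)=0 gives ω₀ = 1/√(LC).
Step 2 — ω₀ = 1/√(0.0677·9.36e-08) = 1.256e+04 rad/s.
Step 3 — f₀ = ω₀/(2π) = 1999 Hz.
Step 4 — Series Q: Q = ω₀L/R = 1.256e+04·0.0677/2910 = 0.2923.
Step 5 — 3dB bandwidth: Δω = ω₀/Q = 4.298e+04 rad/s; BW = Δω/(2π) = 6841 Hz.

(a) f₀ = 1999 Hz  (b) Q = 0.2923  (c) BW = 6841 Hz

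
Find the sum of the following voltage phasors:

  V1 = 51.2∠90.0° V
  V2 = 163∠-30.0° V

Step 1 — Convert each phasor to rectangular form:
  V1 = 51.2·(cos(90.0°) + j·sin(90.0°)) = 0 + j51.2 V
  V2 = 163·(cos(-30.0°) + j·sin(-30.0°)) = 141.2 - j81.5 V
Step 2 — Sum components: V_total = 141.2 - j30.3 V.
Step 3 — Convert to polar: |V_total| = 144.4 V, ∠V_total = -12.1°.

V_total = 144.4∠-12.1° V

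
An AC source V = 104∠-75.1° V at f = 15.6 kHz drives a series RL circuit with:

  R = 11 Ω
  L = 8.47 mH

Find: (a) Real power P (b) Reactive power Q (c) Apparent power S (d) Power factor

Step 1 — Angular frequency: ω = 2π·f = 2π·1.56e+04 = 9.802e+04 rad/s.
Step 2 — Component impedances:
  R: Z = R = 11 Ω
  L: Z = jωL = j·9.802e+04·0.00847 = 0 + j830.2 Ω
Step 3 — Series combination: Z_total = R + L = 11 + j830.2 Ω = 830.3∠89.2° Ω.
Step 4 — Source phasor: V = 104∠-75.1° V = 26.74 - j100.5 V.
Step 5 — Current: I = V / Z = -0.1206 - j0.03381 A = 0.1253∠-164.3° A.
Step 6 — Complex power: S = V·I* = 0.1726 + j13.03 VA.
Step 7 — Real power: P = Re(S) = 0.1726 W.
Step 8 — Reactive power: Q = Im(S) = 13.03 VAR.
Step 9 — Apparent power: |S| = 13.03 VA.
Step 10 — Power factor: PF = P/|S| = 0.01325 (lagging).

(a) P = 0.1726 W  (b) Q = 13.03 VAR  (c) S = 13.03 VA  (d) PF = 0.01325 (lagging)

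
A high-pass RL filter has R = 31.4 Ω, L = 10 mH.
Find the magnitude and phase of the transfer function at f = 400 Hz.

Step 1 — Angular frequency: ω = 2π·400 = 2513 rad/s.
Step 2 — Transfer function: H(jω) = jωL/(R + jωL).
Step 3 — Numerator jωL = j·25.13; denominator R + jωL = 31.4 + j25.13.
Step 4 — H = 0.3905 + j0.4879.
Step 5 — Magnitude: |H| = 0.6249 (-4.1 dB); phase: φ = 51.3°.

|H| = 0.6249 (-4.1 dB), φ = 51.3°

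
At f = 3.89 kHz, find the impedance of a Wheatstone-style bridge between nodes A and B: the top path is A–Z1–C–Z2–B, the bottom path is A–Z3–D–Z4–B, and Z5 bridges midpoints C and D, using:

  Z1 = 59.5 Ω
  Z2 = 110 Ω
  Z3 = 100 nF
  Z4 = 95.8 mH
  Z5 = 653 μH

Step 1 — Angular frequency: ω = 2π·f = 2π·3890 = 2.444e+04 rad/s.
Step 2 — Component impedances:
  Z1: Z = R = 59.5 Ω
  Z2: Z = R = 110 Ω
  Z3: Z = 1/(jωC) = -j/(ω·C) = 0 - j409.1 Ω
  Z4: Z = jωL = j·2.444e+04·0.0958 = 0 + j2342 Ω
  Z5: Z = jωL = j·2.444e+04·0.000653 = 0 + j15.96 Ω
Step 3 — Bridge requires nodal analysis (the Z5 bridge couples midpoints C and D, so the two paths cannot be reduced to a simple series/parallel combination). Setting node B to ground and injecting 1 A at node A, the 3-node admittance system at A, C, D solves to V_A = Z_AB = 167.9 - j3.902 Ω = 168∠-1.3° Ω.

Z = 167.9 - j3.902 Ω = 168∠-1.3° Ω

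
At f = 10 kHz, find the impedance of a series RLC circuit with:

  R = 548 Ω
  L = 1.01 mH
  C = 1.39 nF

Step 1 — Angular frequency: ω = 2π·f = 2π·1e+04 = 6.283e+04 rad/s.
Step 2 — Component impedances:
  R: Z = R = 548 Ω
  L: Z = jωL = j·6.283e+04·0.00101 = 0 + j63.46 Ω
  C: Z = 1/(jωC) = -j/(ω·C) = 0 - j1.145e+04 Ω
Step 3 — Series combination: Z_total = R + L + C = 548 - j1.139e+04 Ω = 1.14e+04∠-87.2° Ω.

Z = 548 - j1.139e+04 Ω = 1.14e+04∠-87.2° Ω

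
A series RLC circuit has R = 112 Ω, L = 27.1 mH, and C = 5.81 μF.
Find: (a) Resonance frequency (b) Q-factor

Step 1 — Resonance condition Im(Z)=0 gives ω₀ = 1/√(LC).
Step 2 — ω₀ = 1/√(0.0271·5.81e-06) = 2520 rad/s.
Step 3 — f₀ = ω₀/(2π) = 401.1 Hz.
Step 4 — Series Q: Q = ω₀L/R = 2520·0.0271/112 = 0.6098.

(a) f₀ = 401.1 Hz  (b) Q = 0.6098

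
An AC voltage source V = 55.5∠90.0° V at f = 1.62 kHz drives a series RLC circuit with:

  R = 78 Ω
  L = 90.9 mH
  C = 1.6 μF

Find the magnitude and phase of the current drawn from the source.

Step 1 — Angular frequency: ω = 2π·f = 2π·1620 = 1.018e+04 rad/s.
Step 2 — Component impedances:
  R: Z = R = 78 Ω
  L: Z = jωL = j·1.018e+04·0.0909 = 0 + j925.2 Ω
  C: Z = 1/(jωC) = -j/(ω·C) = 0 - j61.4 Ω
Step 3 — Series combination: Z_total = R + L + C = 78 + j863.8 Ω = 867.4∠84.8° Ω.
Step 4 — Source phasor: V = 55.5∠90.0° V = 0 + j55.5 V.
Step 5 — Ohm's law: I = V / Z_total = (0 + j55.5) / (78 + j863.8) = 0.06373 + j0.005754 A.
Step 6 — Convert to polar: |I| = 0.06399 A, ∠I = 5.2°.

I = 0.06399∠5.2° A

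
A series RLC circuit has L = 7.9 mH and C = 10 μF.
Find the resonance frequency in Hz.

Step 1 — Resonance condition Im(Z)=0 gives ω₀ = 1/√(LC).
Step 2 — ω₀ = 1/√(0.0079·1e-05) = 3558 rad/s.
Step 3 — f₀ = ω₀/(2π) = 566.2 Hz.

f₀ = 566.2 Hz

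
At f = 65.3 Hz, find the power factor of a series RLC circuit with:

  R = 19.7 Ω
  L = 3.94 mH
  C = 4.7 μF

Step 1 — Angular frequency: ω = 2π·f = 2π·65.3 = 410.3 rad/s.
Step 2 — Component impedances:
  R: Z = R = 19.7 Ω
  L: Z = jωL = j·410.3·0.00394 = 0 + j1.617 Ω
  C: Z = 1/(jωC) = -j/(ω·C) = 0 - j518.6 Ω
Step 3 — Series combination: Z_total = R + L + C = 19.7 - j517 Ω = 517.3∠-87.8° Ω.
Step 4 — Power factor: PF = cos(φ) = Re(Z)/|Z| = 19.7/517.3 = 0.03808.
Step 5 — Type: Im(Z) = -517 ⇒ leading (phase φ = -87.8°).

PF = 0.03808 (leading, φ = -87.8°)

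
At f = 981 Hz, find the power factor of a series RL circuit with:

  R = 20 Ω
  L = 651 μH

Step 1 — Angular frequency: ω = 2π·f = 2π·981 = 6164 rad/s.
Step 2 — Component impedances:
  R: Z = R = 20 Ω
  L: Z = jωL = j·6164·0.000651 = 0 + j4.013 Ω
Step 3 — Series combination: Z_total = R + L = 20 + j4.013 Ω = 20.4∠11.3° Ω.
Step 4 — Power factor: PF = cos(φ) = Re(Z)/|Z| = 20/20.3986 = 0.9805.
Step 5 — Type: Im(Z) = 4.013 ⇒ lagging (phase φ = 11.3°).

PF = 0.9805 (lagging, φ = 11.3°)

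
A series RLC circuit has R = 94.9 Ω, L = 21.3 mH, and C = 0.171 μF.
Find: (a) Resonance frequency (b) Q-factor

Step 1 — Resonance condition Im(Z)=0 gives ω₀ = 1/√(LC).
Step 2 — ω₀ = 1/√(0.0213·1.71e-07) = 1.657e+04 rad/s.
Step 3 — f₀ = ω₀/(2π) = 2637 Hz.
Step 4 — Series Q: Q = ω₀L/R = 1.657e+04·0.0213/94.9 = 3.719.

(a) f₀ = 2637 Hz  (b) Q = 3.719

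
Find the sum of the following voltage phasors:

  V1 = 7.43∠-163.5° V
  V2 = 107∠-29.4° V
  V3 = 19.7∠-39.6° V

Step 1 — Convert each phasor to rectangular form:
  V1 = 7.43·(cos(-163.5°) + j·sin(-163.5°)) = -7.124 - j2.11 V
  V2 = 107·(cos(-29.4°) + j·sin(-29.4°)) = 93.22 - j52.53 V
  V3 = 19.7·(cos(-39.6°) + j·sin(-39.6°)) = 15.18 - j12.56 V
Step 2 — Sum components: V_total = 101.3 - j67.19 V.
Step 3 — Convert to polar: |V_total| = 121.5 V, ∠V_total = -33.6°.

V_total = 121.5∠-33.6° V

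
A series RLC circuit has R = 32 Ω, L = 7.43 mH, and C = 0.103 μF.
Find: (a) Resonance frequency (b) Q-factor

Step 1 — Resonance condition Im(Z)=0 gives ω₀ = 1/√(LC).
Step 2 — ω₀ = 1/√(0.00743·1.03e-07) = 3.615e+04 rad/s.
Step 3 — f₀ = ω₀/(2π) = 5753 Hz.
Step 4 — Series Q: Q = ω₀L/R = 3.615e+04·0.00743/32 = 8.393.

(a) f₀ = 5753 Hz  (b) Q = 8.393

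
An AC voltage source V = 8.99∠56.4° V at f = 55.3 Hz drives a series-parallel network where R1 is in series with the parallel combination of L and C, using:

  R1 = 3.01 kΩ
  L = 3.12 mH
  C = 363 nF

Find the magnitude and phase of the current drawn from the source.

Step 1 — Angular frequency: ω = 2π·f = 2π·55.3 = 347.5 rad/s.
Step 2 — Component impedances:
  R1: Z = R = 3010 Ω
  L: Z = jωL = j·347.5·0.00312 = 0 + j1.084 Ω
  C: Z = 1/(jωC) = -j/(ω·C) = 0 - j7928 Ω
Step 3 — Parallel branch: L || C = 1/(1/L + 1/C) = 0 + j1.084 Ω.
Step 4 — Series with R1: Z_total = R1 + (L || C) = 3010 + j1.084 Ω = 3010∠0.0° Ω.
Step 5 — Source phasor: V = 8.99∠56.4° V = 4.975 + j7.488 V.
Step 6 — Ohm's law: I = V / Z_total = (4.975 + j7.488) / (3010 + j1.084) = 0.001654 + j0.002487 A.
Step 7 — Convert to polar: |I| = 0.002987 A, ∠I = 56.4°.

I = 0.002987∠56.4° A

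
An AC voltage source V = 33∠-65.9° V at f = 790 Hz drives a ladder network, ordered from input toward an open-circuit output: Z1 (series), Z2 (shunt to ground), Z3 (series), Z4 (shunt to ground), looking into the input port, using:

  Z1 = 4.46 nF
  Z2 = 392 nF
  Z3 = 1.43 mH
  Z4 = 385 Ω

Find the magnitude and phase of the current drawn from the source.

Step 1 — Angular frequency: ω = 2π·f = 2π·790 = 4964 rad/s.
Step 2 — Component impedances:
  Z1: Z = 1/(jωC) = -j/(ω·C) = 0 - j4.517e+04 Ω
  Z2: Z = 1/(jωC) = -j/(ω·C) = 0 - j513.9 Ω
  Z3: Z = jωL = j·4964·0.00143 = 0 + j7.098 Ω
  Z4: Z = R = 385 Ω
Step 3 — Ladder network (open output): work backward from the far end, alternating series and parallel combinations. Z_in = 251 - j4.535e+04 Ω = 4.536e+04∠-89.7° Ω.
Step 4 — Source phasor: V = 33∠-65.9° V = 13.47 - j30.12 V.
Step 5 — Ohm's law: I = V / Z_total = (13.47 - j30.12) / (251 - j4.535e+04) = 0.0006658 + j0.0002934 A.
Step 6 — Convert to polar: |I| = 0.0007276 A, ∠I = 23.8°.

I = 0.0007276∠23.8° A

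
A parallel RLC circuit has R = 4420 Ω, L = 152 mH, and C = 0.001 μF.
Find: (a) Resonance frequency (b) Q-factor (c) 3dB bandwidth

Step 1 — Resonance: ω₀ = 1/√(LC) = 1/√(0.152·1e-09) = 8.111e+04 rad/s.
Step 2 — f₀ = ω₀/(2π) = 1.291e+04 Hz.
Step 3 — Parallel Q: Q = R/(ω₀L) = 4420/(8.111e+04·0.152) = 0.3585.
Step 4 — Bandwidth: Δω = ω₀/Q = 2.262e+05 rad/s; BW = Δω/(2π) = 3.601e+04 Hz.

(a) f₀ = 1.291e+04 Hz  (b) Q = 0.3585  (c) BW = 3.601e+04 Hz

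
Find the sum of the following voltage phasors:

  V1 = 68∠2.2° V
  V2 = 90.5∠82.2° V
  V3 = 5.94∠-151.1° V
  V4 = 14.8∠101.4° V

Step 1 — Convert each phasor to rectangular form:
  V1 = 68·(cos(2.2°) + j·sin(2.2°)) = 67.95 + j2.61 V
  V2 = 90.5·(cos(82.2°) + j·sin(82.2°)) = 12.28 + j89.66 V
  V3 = 5.94·(cos(-151.1°) + j·sin(-151.1°)) = -5.2 - j2.871 V
  V4 = 14.8·(cos(101.4°) + j·sin(101.4°)) = -2.925 + j14.51 V
Step 2 — Sum components: V_total = 72.11 + j103.9 V.
Step 3 — Convert to polar: |V_total| = 126.5 V, ∠V_total = 55.2°.

V_total = 126.5∠55.2° V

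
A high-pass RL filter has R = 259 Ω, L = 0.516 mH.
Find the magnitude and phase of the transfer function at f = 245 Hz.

Step 1 — Angular frequency: ω = 2π·245 = 1539 rad/s.
Step 2 — Transfer function: H(jω) = jωL/(R + jωL).
Step 3 — Numerator jωL = j·0.7943; denominator R + jωL = 259 + j0.7943.
Step 4 — H = 9.406e-06 + j0.003067.
Step 5 — Magnitude: |H| = 0.003067 (-50.3 dB); phase: φ = 89.8°.

|H| = 0.003067 (-50.3 dB), φ = 89.8°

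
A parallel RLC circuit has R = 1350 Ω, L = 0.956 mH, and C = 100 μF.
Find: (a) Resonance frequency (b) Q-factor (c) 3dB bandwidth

Step 1 — Resonance: ω₀ = 1/√(LC) = 1/√(0.000956·0.0001) = 3234 rad/s.
Step 2 — f₀ = ω₀/(2π) = 514.7 Hz.
Step 3 — Parallel Q: Q = R/(ω₀L) = 1350/(3234·0.000956) = 436.6.
Step 4 — Bandwidth: Δω = ω₀/Q = 7.407 rad/s; BW = Δω/(2π) = 1.179 Hz.

(a) f₀ = 514.7 Hz  (b) Q = 436.6  (c) BW = 1.179 Hz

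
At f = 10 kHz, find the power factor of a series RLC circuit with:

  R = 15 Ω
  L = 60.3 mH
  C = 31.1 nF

Step 1 — Angular frequency: ω = 2π·f = 2π·1e+04 = 6.283e+04 rad/s.
Step 2 — Component impedances:
  R: Z = R = 15 Ω
  L: Z = jωL = j·6.283e+04·0.0603 = 0 + j3789 Ω
  C: Z = 1/(jωC) = -j/(ω·C) = 0 - j511.8 Ω
Step 3 — Series combination: Z_total = R + L + C = 15 + j3277 Ω = 3277∠89.7° Ω.
Step 4 — Power factor: PF = cos(φ) = Re(Z)/|Z| = 15/3277 = 0.004577.
Step 5 — Type: Im(Z) = 3277 ⇒ lagging (phase φ = 89.7°).

PF = 0.004577 (lagging, φ = 89.7°)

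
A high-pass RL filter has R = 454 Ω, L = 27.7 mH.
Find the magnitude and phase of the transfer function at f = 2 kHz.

Step 1 — Angular frequency: ω = 2π·2000 = 1.257e+04 rad/s.
Step 2 — Transfer function: H(jω) = jωL/(R + jωL).
Step 3 — Numerator jωL = j·348.1; denominator R + jωL = 454 + j348.1.
Step 4 — H = 0.3702 + j0.4829.
Step 5 — Magnitude: |H| = 0.6085 (-4.3 dB); phase: φ = 52.5°.

|H| = 0.6085 (-4.3 dB), φ = 52.5°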